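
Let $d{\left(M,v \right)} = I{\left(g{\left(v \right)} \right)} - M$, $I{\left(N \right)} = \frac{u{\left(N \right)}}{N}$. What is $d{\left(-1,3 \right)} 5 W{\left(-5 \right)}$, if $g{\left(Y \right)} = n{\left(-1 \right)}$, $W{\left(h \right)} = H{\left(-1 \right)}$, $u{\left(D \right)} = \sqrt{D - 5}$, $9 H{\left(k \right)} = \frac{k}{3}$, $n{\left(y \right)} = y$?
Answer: $- \frac{5}{27} + \frac{5 i \sqrt{6}}{27} \approx -0.18519 + 0.45361 i$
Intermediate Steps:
$H{\left(k \right)} = \frac{k}{27}$ ($H{\left(k \right)} = \frac{k \frac{1}{3}}{9} = \frac{\frac{1}{3} k}{9} = \frac{k}{27}$)
$u{\left(D \right)} = \sqrt{-5 + D}$
$W{\left(h \right)} = - \frac{1}{27}$ ($W{\left(h \right)} = \frac{1}{27} \left(-1\right) = - \frac{1}{27}$)
$g{\left(Y \right)} = -1$
$I{\left(N \right)} = \frac{\sqrt{-5 + N}}{N}$
$d{\left(M,v \right)} = - M - i \sqrt{6}$ ($d{\left(M,v \right)} = \frac{\sqrt{-5 - 1}}{-1} - M = - \sqrt{-6} - M = - i \sqrt{6} - M = - M - i \sqrt{6}$)
$d{\left(-1,3 \right)} 5 W{\left(-5 \right)} = \left(\left(-1\right) \left(-1\right) - i \sqrt{6}\right) 5 \left(- \frac{1}{27}\right) = \left(1 - i \sqrt{6}\right) 5 \left(- \frac{1}{27}\right) = \left(5 - 5 i \sqrt{6}\right) \left(- \frac{1}{27}\right) = - \frac{5}{27} + \frac{5 i \sqrt{6}}{27}$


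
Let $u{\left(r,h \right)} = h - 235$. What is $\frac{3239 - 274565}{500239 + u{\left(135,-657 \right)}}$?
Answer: $- \frac{90442}{166449} \approx -0.54336$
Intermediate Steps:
$u{\left(r,h \right)} = -235 + h$
$\frac{3239 - 274565}{500239 + u{\left(135,-657 \right)}} = \frac{3239 - 274565}{500239 - 892} = - \frac{271326}{500239 - 892} = - \frac{271326}{499347} = \left(-271326\right) \frac{1}{499347} = - \frac{90442}{166449}$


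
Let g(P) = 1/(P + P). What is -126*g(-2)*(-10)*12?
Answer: -3780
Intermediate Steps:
g(P) = 1/(2*P)
-126*g(-2)*(-10)*12 = -126*((½)/(-2))*(-10)*12 = -126*((½)*(-½))*(-10)*12 = -126*(-¼*(-10))*12 = -315*12 = -126*30 = -3780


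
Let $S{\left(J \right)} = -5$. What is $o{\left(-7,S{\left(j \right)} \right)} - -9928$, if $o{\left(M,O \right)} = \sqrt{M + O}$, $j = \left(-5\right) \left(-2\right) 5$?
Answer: $9928 + 2 i \sqrt{3} \approx 9928.0 + 3.4641 i$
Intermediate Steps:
$j = 50$ ($j = 10 \cdot 5 = 50$)
$o{\left(-7,S{\left(j \right)} \right)} - -9928 = \sqrt{-7 - 5} - -9928 = \sqrt{-12} + 9928 = 2 i \sqrt{3} + 9928 = 9928 + 2 i \sqrt{3}$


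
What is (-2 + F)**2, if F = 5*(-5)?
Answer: 729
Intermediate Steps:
F = -25
(-2 + F)**2 = (-2 - 25)**2 = (-27)**2 = 729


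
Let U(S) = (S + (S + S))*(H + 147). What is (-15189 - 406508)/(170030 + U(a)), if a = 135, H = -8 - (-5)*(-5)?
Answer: -421697/216200 ≈ -1.9505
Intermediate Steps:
H = -33 (H = -8 - 5*5 = -8 - 25 = -33)
U(S) = 342*S (U(S) = (S + (S + S))*(-33 + 147) = (S + 2*S)*114 = (3*S)*114 = 342*S)
(-15189 - 406508)/(170030 + U(a)) = (-15189 - 406508)/(170030 + 342*135) = -421697/(170030 + 46170) = -421697/216200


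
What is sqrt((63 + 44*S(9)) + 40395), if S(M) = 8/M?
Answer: sqrt(364474)/3 ≈ 201.24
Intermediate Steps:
sqrt((63 + 44*S(9)) + 40395) = sqrt((63 + 44*(8/9)) + 40395) = sqrt((63 + 352/9) + 40395) = sqrt(919/9 + 40395) = sqrt(364474/9) = sqrt(364474)/3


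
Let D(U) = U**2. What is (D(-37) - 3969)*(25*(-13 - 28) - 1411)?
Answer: 6333600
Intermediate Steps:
(D(-37) - 3969)*(25*(-13 - 28) - 1411) = ((-37)**2 - 3969)*(25*(-13 - 28) - 1411) = (1369 - 3969)*(25*(-41) - 1411) = -2600*(-1025 - 1411) = -2600*(-2436) = 6333600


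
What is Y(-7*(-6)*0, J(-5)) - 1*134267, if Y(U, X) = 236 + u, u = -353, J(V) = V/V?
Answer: -134384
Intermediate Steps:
J(V) = 1
Y(U, X) = -117 (Y(U, X) = 236 - 353 = -117)
Y(-7*(-6)*0, J(-5)) - 1*134267 = -117 - 1*134267 = -117 - 134267 = -134384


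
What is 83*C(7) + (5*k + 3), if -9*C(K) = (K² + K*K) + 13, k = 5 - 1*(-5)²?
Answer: -3362/3 ≈ -1120.7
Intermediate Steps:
k = -20 (k = 5 - 1*25 = 5 - 25 = -20)
C(K) = -13/9 - 2*K²/9 (C(K) = -((K² + K*K) + 13)/9 = -((K² + K²) + 13)/9 = -(2*K² + 13)/9 = -(13 + 2*K²)/9 = -13/9 - 2*K²/9)
83*C(7) + (5*k + 3) = 83*(-13/9 - 2/9*7²) + (5*(-20) + 3) = 83*(-13/9 - 2/9*49) + (-100 + 3) = 83*(-13/9 - 98/9) - 97 = 83*(-37/3) - 97 = -3071/3 - 97 = -3362/3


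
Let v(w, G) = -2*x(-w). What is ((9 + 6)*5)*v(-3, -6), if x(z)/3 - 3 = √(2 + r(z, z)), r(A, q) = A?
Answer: -1350 - 450*√5 ≈ -2356.2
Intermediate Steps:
x(z) = 9 + 3*√(2 + z)
v(w, G) = -18 - 6*√(2 - w) (v(w, G) = -2*(9 + 3*√(2 - w)) = -18 - 6*√(2 - w))
((9 + 6)*5)*v(-3, -6) = ((9 + 6)*5)*(-18 - 6*√(2 - 1*(-3))) = (15*5)*(-18 - 6*√(2 + 3)) = 75*(-18 - 6*√5) = -1350 - 450*√5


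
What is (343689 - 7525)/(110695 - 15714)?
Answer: 336164/94981 ≈ 3.5393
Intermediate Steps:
(343689 - 7525)/(110695 - 15714) = 336164/94981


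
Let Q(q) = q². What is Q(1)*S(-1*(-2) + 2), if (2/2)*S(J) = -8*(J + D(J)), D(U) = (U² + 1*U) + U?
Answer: -224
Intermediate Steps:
D(U) = U² + 2*U (D(U) = (U² + U) + U = (U + U²) + U = U² + 2*U)
S(J) = -8*J - 8*J*(2 + J) (S(J) = -8*(J + J*(2 + J)) = -8*J - 8*J*(2 + J))
Q(1)*S(-1*(-2) + 2) = 1²*(8*(-1*(-2) + 2)*(-3 - (-1*(-2) + 2))) = 1*(8*(2 + 2)*(-3 - (2 + 2))) = 1*(8*4*(-3 - 1*4)) = 1*(8*4*(-3 - 4)) = 1*(8*4*(-7)) = 1*(-224) = -224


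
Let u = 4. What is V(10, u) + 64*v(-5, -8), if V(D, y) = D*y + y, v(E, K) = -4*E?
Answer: 1324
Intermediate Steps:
V(D, y) = y + D*y
V(10, u) + 64*v(-5, -8) = 4*(1 + 10) + 64*(-4*(-5)) = 4*11 + 64*20 = 44 + 1280 = 1324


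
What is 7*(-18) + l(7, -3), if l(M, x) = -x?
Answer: -123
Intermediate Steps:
7*(-18) + l(7, -3) = 7*(-18) - 1*(-3) = -126 + 3 = -123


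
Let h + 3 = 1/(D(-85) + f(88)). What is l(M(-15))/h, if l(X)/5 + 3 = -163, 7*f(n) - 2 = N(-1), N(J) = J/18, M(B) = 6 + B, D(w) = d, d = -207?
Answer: 3088430/11181 ≈ 276.22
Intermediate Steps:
D(w) = -207
N(J) = J/18 (N(J) = J*(1/18) = J/18)
f(n) = 5/18 (f(n) = 2/7 + ((1/18)*(-1))/7 = 2/7 + (⅐)*(-1/18) = 2/7 - 1/126 = 5/18)
l(X) = -830 (l(X) = -15 + 5*(-163) = -15 - 815 = -830)
h = -11181/3721 (h = -3 + 1/(-207 + 5/18) = -3 + 1/(-3721/18) = -3 - 18/3721 = -11181/3721 ≈ -3.0048)
l(M(-15))/h = -830/(-11181/3721) = -830*(-3721/11181) = 3088430/11181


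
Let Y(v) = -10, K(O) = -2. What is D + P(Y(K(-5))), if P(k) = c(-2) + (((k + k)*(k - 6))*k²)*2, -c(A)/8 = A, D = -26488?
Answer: 37528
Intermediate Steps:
c(A) = -8*A
P(k) = 16 + 4*k³*(-6 + k) (P(k) = -8*(-2) + (((k + k)*(k - 6))*k²)*2 = 16 + (((2*k)*(-6 + k))*k²)*2 = 16 + ((2*k*(-6 + k))*k²)*2 = 16 + (2*k³*(-6 + k))*2 = 16 + 4*k³*(-6 + k))
D + P(Y(K(-5))) = -26488 + (16 - 24*(-10)³ + 4*(-10)⁴) = -26488 + (16 - 24*(-1000) + 4*10000) = -26488 + (16 + 24000 + 40000) = -26488 + 64016 = 37528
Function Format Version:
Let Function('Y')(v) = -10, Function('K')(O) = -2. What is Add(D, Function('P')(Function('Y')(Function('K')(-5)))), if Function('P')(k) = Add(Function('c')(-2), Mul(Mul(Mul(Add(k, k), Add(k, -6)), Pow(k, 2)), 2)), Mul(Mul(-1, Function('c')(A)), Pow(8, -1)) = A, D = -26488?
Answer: 37528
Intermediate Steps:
Function('c')(A) = Mul(-8, A)
Function('P')(k) = Add(16, Mul(4, Pow(k, 3), Add(-6, k))) (Function('P')(k) = Add(Mul(-8, -2), Mul(Mul(Mul(Add(k, k), Add(k, -6)), Pow(k, 2)), 2)) = Add(16, Mul(Mul(Mul(Mul(2, k), Add(-6, k)), Pow(k, 2)), 2)) = Add(16, Mul(Mul(Mul(2, k, Add(-6, k)), Pow(k, 2)), 2)) = Add(16, Mul(Mul(2, Pow(k, 3), Add(-6, k)), 2)) = Add(16, Mul(4, Pow(k, 3), Add(-6, k))))
Add(D, Function('P')(Function('Y')(Function('K')(-5)))) = Add(-26488, Add(16, Mul(-24, Pow(-10, 3)), Mul(4, Pow(-10, 4)))) = Add(-26488, Add(16, Mul(-24, -1000), Mul(4, 10000))) = Add(-26488, Add(16, 24000, 40000)) = Add(-26488, 64016) = 37528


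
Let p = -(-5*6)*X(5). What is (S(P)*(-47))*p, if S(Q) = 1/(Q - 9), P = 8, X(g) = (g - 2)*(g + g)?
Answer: 42300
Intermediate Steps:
X(g) = 2*g*(-2 + g) (X(g) = (-2 + g)*(2*g) = 2*g*(-2 + g))
p = 900 (p = -(-5*6)*2*5*(-2 + 5) = -(-30)*2*5*3 = -(-30)*30 = -1*(-900) = 900)
S(Q) = 1/(-9 + Q)
(S(P)*(-47))*p = (-47/(-9 + 8))*900 = (-47/(-1))*900 = -1*(-47)*900 = 47*900 = 42300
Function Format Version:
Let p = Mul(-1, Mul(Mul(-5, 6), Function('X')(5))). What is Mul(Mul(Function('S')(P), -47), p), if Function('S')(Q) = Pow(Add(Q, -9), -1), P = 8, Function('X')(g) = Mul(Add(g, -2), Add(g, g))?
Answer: 42300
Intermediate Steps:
Function('X')(g) = Mul(2, g, Add(-2, g)) (Function('X')(g) = Mul(Add(-2, g), Mul(2, g)) = Mul(2, g, Add(-2, g)))
p = 900 (p = Mul(-1, Mul(Mul(-5, 6), Mul(2, 5, Add(-2, 5)))) = Mul(-1, Mul(-30, Mul(2, 5, 3))) = Mul(-1, Mul(-30, 30)) = Mul(-1, -900) = 900)
Function('S')(Q) = Pow(Add(-9, Q), -1)
Mul(Mul(Function('S')(P), -47), p) = Mul(Mul(Pow(Add(-9, 8), -1), -47), 900) = Mul(Mul(Pow(-1, -1), -47), 900) = Mul(Mul(-1, -47), 900) = Mul(47, 900) = 42300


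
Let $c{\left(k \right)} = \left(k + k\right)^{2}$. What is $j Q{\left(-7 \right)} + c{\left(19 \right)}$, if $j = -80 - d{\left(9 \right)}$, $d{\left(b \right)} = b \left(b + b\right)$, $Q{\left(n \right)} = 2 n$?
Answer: $4832$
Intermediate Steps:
$d{\left(b \right)} = 2 b^{2}$ ($d{\left(b \right)} = b 2 b = 2 b^{2}$)
$j = -242$ ($j = -80 - 2 \cdot 9^{2} = -80 - 2 \cdot 81 = -80 - 162 = -242$)
$c{\left(k \right)} = 4 k^{2}$ ($c{\left(k \right)} = \left(2 k\right)^{2} = 4 k^{2}$)
$j Q{\left(-7 \right)} + c{\left(19 \right)} = - 242 \cdot 2 \left(-7\right) + 4 \cdot 19^{2} = \left(-242\right) \left(-14\right) + 4 \cdot 361 = 3388 + 1444 = 4832$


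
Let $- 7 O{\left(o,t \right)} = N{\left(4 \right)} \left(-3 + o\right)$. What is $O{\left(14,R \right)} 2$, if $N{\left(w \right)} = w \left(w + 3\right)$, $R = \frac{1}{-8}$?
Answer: $-88$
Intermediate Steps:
$R = - \frac{1}{8} \approx -0.125$
$N{\left(w \right)} = w \left(3 + w\right)$
$O{\left(o,t \right)} = 12 - 4 o$ ($O{\left(o,t \right)} = - \frac{4 \left(3 + 4\right) \left(-3 + o\right)}{7} = - \frac{4 \cdot 7 \left(-3 + o\right)}{7} = - \frac{28 \left(-3 + o\right)}{7} = - \frac{-84 + 28 o}{7} = 12 - 4 o$)
$O{\left(14,R \right)} 2 = \left(12 - 56\right) 2 = \left(-44\right) 2 = -88$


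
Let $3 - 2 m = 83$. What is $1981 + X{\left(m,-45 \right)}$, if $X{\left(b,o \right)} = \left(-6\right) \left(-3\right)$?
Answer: $1999$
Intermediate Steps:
$m = -40$ ($m = \frac{3}{2} - \frac{83}{2} = -40$)
$X{\left(b,o \right)} = 18$
$1981 + X{\left(m,-45 \right)} = 1981 + 18 = 1999$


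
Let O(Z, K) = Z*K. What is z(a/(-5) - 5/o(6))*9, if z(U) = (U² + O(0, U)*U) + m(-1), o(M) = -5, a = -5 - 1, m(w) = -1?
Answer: 864/25 ≈ 34.560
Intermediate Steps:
a = -6
O(Z, K) = K*Z
z(U) = -1 + U² (z(U) = (U² + (U*0)*U) - 1 = (U² + 0*U) - 1 = (U² + 0) - 1 = U² - 1 = -1 + U²)
z(a/(-5) - 5/o(6))*9 = (-1 + (-6/(-5) - 5/(-5))²)*9 = (-1 + (-6*(-⅕) - 5*(-⅕))²)*9 = (-1 + (6/5 + 1)²)*9 = (-1 + (11/5)²)*9 = (-1 + 121/25)*9 = (96/25)*9 = 864/25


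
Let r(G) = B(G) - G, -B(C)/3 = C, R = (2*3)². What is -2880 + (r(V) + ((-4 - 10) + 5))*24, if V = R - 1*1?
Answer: -6456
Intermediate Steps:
R = 36 (R = 6² = 36)
V = 35 (V = 36 - 1*1 = 36 - 1 = 35)
B(C) = -3*C
r(G) = -4*G (r(G) = -3*G - G = -4*G)
-2880 + (r(V) + ((-4 - 10) + 5))*24 = -2880 + (-4*35 + ((-4 - 10) + 5))*24 = -2880 + (-140 + (-14 + 5))*24 = -2880 + (-140 - 9)*24 = -2880 - 149*24 = -2880 - 3576 = -6456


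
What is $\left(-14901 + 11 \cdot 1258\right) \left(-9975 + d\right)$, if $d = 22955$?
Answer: $-13797740$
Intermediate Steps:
$\left(-14901 + 11 \cdot 1258\right) \left(-9975 + d\right) = \left(-14901 + 11 \cdot 1258\right) \left(-9975 + 22955\right) = \left(-14901 + 13838\right) 12980 = \left(-1063\right) 12980 = -13797740$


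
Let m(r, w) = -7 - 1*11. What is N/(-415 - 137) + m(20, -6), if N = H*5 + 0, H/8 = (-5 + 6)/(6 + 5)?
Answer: -13667/759 ≈ -18.007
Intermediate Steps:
m(r, w) = -18 (m(r, w) = -7 - 11 = -18)
H = 8/11 (H = 8*((-5 + 6)/(6 + 5)) = 8*(1/11) = 8/11 ≈ 0.72727)
N = 40/11 (N = (8/11)*5 + 0 = 40/11 + 0 = 40/11 ≈ 3.6364)
N/(-415 - 137) + m(20, -6) = (40/11)/(-415 - 137) - 18 = (40/11)/(-552) - 18 = -1/552*40/11 - 18 = -5/759 - 18 = -13667/759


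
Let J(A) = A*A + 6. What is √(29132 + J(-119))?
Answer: 3*√4811 ≈ 208.08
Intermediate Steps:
J(A) = 6 + A² (J(A) = A² + 6 = 6 + A²)
√(29132 + J(-119)) = √(29132 + (6 + (-119)²)) = √(29132 + (6 + 14161)) = √(29132 + 14167) = √43299 = 3*√4811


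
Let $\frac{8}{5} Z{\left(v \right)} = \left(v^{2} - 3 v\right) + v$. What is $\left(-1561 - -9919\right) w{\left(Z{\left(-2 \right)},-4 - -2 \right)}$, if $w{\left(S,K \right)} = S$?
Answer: $41790$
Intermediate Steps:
$Z{\left(v \right)} = - \frac{5 v}{4} + \frac{5 v^{2}}{8}$ ($Z{\left(v \right)} = \frac{5 \left(\left(v^{2} - 3 v\right) + v\right)}{8} = \frac{5 \left(v^{2} - 2 v\right)}{8} = - \frac{5 v}{4} + \frac{5 v^{2}}{8}$)
$\left(-1561 - -9919\right) w{\left(Z{\left(-2 \right)},-4 - -2 \right)} = \left(-1561 - -9919\right) \frac{5}{8} \left(-2\right) \left(-2 - 2\right) = \left(-1561 + 9919\right) \frac{5}{8} \left(-2\right) \left(-4\right) = 8358 \cdot 5 = 41790$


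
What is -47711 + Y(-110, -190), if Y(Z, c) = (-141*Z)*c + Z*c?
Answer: -2973711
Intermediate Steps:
Y(Z, c) = -140*Z*c (Y(Z, c) = -141*Z*c + Z*c = -140*Z*c)
-47711 + Y(-110, -190) = -47711 - 140*(-110)*(-190) = -47711 - 2926000 = -2973711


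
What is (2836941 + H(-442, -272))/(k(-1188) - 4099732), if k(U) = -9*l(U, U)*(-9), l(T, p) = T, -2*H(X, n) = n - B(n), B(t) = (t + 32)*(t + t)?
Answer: -2902357/4195960 ≈ -0.69170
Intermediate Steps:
B(t) = 2*t*(32 + t) (B(t) = (32 + t)*(2*t) = 2*t*(32 + t))
H(X, n) = -n/2 + n*(32 + n) (H(X, n) = -(n - 2*n*(32 + n))/2 = -n/2 + n*(32 + n))
k(U) = 81*U (k(U) = -9*U*(-9) = 81*U)
(2836941 + H(-442, -272))/(k(-1188) - 4099732) = (2836941 + (½)*(-272)*(63 + 2*(-272)))/(81*(-1188) - 4099732) = (2836941 + (½)*(-272)*(63 - 544))/(-96228 - 4099732) = (2836941 + (½)*(-272)*(-481))/(-4195960) = (2836941 + 65416)*(-1/4195960) = 2902357*(-1/4195960) = -2902357/4195960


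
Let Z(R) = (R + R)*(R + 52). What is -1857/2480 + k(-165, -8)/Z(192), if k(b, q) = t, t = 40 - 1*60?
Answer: -2719423/3630720 ≈ -0.74900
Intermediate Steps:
t = -20 (t = 40 - 60 = -20)
k(b, q) = -20
Z(R) = 2*R*(52 + R) (Z(R) = (2*R)*(52 + R) = 2*R*(52 + R))
-1857/2480 + k(-165, -8)/Z(192) = -1857/2480 - 20*1/(384*(52 + 192)) = -1857*1/2480 - 20/(2*192*244) = -1857/2480 - 20/93696 = -1857/2480 - 20*1/93696 = -1857/2480 - 5/23424 = -2719423/3630720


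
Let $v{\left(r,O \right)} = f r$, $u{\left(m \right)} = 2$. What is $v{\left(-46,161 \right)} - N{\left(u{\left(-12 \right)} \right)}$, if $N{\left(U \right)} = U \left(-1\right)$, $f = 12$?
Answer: $-550$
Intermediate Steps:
$v{\left(r,O \right)} = 12 r$
$N{\left(U \right)} = - U$
$v{\left(-46,161 \right)} - N{\left(u{\left(-12 \right)} \right)} = 12 \left(-46\right) - \left(-1\right) 2 = -552 - -2 = -552 + 2 = -550$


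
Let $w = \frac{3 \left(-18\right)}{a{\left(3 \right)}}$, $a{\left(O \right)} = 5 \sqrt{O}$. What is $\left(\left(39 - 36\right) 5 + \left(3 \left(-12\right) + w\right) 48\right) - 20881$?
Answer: $-22594 - \frac{864 \sqrt{3}}{5} \approx -22893.0$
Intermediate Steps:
$w = - \frac{18 \sqrt{3}}{5}$ ($w = \frac{3 \left(-18\right)}{5 \sqrt{3}} = - 54 \frac{\sqrt{3}}{15} = - \frac{18 \sqrt{3}}{5} \approx -6.2354$)
$\left(\left(39 - 36\right) 5 + \left(3 \left(-12\right) + w\right) 48\right) - 20881 = \left(\left(39 - 36\right) 5 + \left(3 \left(-12\right) - \frac{18 \sqrt{3}}{5}\right) 48\right) - 20881 = \left(3 \cdot 5 + \left(-36 - \frac{18 \sqrt{3}}{5}\right) 48\right) - 20881 = \left(15 - \left(1728 + \frac{864 \sqrt{3}}{5}\right)\right) - 20881 = \left(-1713 - \frac{864 \sqrt{3}}{5}\right) - 20881 = -22594 - \frac{864 \sqrt{3}}{5}$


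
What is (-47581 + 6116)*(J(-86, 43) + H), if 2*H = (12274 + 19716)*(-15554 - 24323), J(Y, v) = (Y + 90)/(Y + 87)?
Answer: 26447729215115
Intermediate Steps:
J(Y, v) = (90 + Y)/(87 + Y)
H = -637832615 (H = ((12274 + 19716)*(-15554 - 24323))/2 = (31990*(-39877))/2 = (½)*(-1275665230) = -637832615)
(-47581 + 6116)*(J(-86, 43) + H) = (-47581 + 6116)*((90 - 86)/(87 - 86) - 637832615) = -41465*(4/1 - 637832615) = -41465*(1*4 - 637832615) = -41465*(4 - 637832615) = -41465*(-637832611) = 26447729215115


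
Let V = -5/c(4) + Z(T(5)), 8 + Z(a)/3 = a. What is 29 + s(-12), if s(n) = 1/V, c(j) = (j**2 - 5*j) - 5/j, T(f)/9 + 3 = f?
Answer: 18871/650 ≈ 29.032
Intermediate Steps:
T(f) = -27 + 9*f
Z(a) = -24 + 3*a
c(j) = j**2 - 5*j - 5/j
V = 650/21 (V = -5/((-5 + 4**2*(-5 + 4))/4) + (-24 + 3*(-27 + 9*5)) = -5/((-5 + 16*(-1))/4) + (-24 + 3*(-27 + 45)) = -5/((-5 - 16)/4) + (-24 + 3*18) = -5/((1/4)*(-21)) + (-24 + 54) = -5/(-21/4) + 30 = -4/21*(-5) + 30 = 20/21 + 30 = 650/21 ≈ 30.952)
s(n) = 21/650 (s(n) = 1/(650/21) = 21/650)
29 + s(-12) = 29 + 21/650 = 18871/650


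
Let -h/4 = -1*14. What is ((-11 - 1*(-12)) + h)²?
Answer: 3249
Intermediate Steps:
h = 56 (h = -(-4)*14 = -4*(-14) = 56)
((-11 - 1*(-12)) + h)² = ((-11 - 1*(-12)) + 56)² = ((-11 + 12) + 56)² = (1 + 56)² = 57² = 3249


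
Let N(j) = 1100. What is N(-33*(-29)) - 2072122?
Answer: -2071022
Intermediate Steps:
N(-33*(-29)) - 2072122 = 1100 - 2072122 = -2071022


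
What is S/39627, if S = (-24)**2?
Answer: 64/4403 ≈ 0.014536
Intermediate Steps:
S = 576
S/39627 = 576/39627 = 576*(1/39627) = 64/4403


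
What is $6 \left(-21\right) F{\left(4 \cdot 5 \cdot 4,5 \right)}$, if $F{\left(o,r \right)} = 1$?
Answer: $-126$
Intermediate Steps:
$6 \left(-21\right) F{\left(4 \cdot 5 \cdot 4,5 \right)} = 6 \left(-21\right) 1 = \left(-126\right) 1 = -126$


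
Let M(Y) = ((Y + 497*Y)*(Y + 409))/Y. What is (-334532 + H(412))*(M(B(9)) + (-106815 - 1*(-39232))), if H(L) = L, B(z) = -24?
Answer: -41479995640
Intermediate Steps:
M(Y) = 203682 + 498*Y (M(Y) = ((498*Y)*(409 + Y))/Y = (498*Y*(409 + Y))/Y = 203682 + 498*Y)
(-334532 + H(412))*(M(B(9)) + (-106815 - 1*(-39232))) = (-334532 + 412)*((203682 + 498*(-24)) + (-106815 - 1*(-39232))) = -334120*((203682 - 11952) + (-106815 + 39232)) = -334120*(191730 - 67583) = -334120*124147 = -41479995640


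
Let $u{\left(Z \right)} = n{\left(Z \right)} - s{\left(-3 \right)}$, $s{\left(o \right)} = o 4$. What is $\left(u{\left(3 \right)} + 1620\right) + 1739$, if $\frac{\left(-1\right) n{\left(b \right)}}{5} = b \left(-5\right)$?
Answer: $3446$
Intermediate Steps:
$n{\left(b \right)} = 25 b$ ($n{\left(b \right)} = - 5 b \left(-5\right) = - 5 \left(- 5 b\right) = 25 b$)
$s{\left(o \right)} = 4 o$
$u{\left(Z \right)} = 12 + 25 Z$ ($u{\left(Z \right)} = 25 Z - 4 \left(-3\right) = 25 Z - -12 = 25 Z + 12 = 12 + 25 Z$)
$\left(u{\left(3 \right)} + 1620\right) + 1739 = \left(\left(12 + 25 \cdot 3\right) + 1620\right) + 1739 = \left(\left(12 + 75\right) + 1620\right) + 1739 = \left(87 + 1620\right) + 1739 = 1707 + 1739 = 3446$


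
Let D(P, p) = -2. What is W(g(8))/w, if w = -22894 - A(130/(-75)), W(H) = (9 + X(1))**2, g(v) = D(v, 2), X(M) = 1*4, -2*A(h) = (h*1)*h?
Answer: -38025/5150812 ≈ -0.0073823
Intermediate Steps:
A(h) = -h**2/2 (A(h) = -h*1*h/2 = -h*h/2 = -h**2/2)
X(M) = 4
g(v) = -2
W(H) = 169 (W(H) = (9 + 4)**2 = 13**2 = 169)
w = -5150812/225 (w = -22894 - (-1)*(130/(-75))**2/2 = -22894 - (-1)*(130*(-1/75))**2/2 = -22894 - (-1)*(-26/15)**2/2 = -22894 - (-1)*676/(2*225) = -22894 - 1*(-338/225) = -22894 + 338/225 = -5150812/225 ≈ -22893.)
W(g(8))/w = 169/(-5150812/225) = 169*(-225/5150812) = -38025/5150812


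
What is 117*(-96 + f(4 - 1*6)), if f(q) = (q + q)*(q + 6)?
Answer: -13104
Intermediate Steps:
f(q) = 2*q*(6 + q) (f(q) = (2*q)*(6 + q) = 2*q*(6 + q))
117*(-96 + f(4 - 1*6)) = 117*(-96 + 2*(4 - 1*6)*(6 + (4 - 1*6))) = 117*(-96 + 2*(4 - 6)*(6 + (4 - 6))) = 117*(-96 + 2*(-2)*(6 - 2)) = 117*(-96 + 2*(-2)*4) = 117*(-96 - 16) = 117*(-112) = -13104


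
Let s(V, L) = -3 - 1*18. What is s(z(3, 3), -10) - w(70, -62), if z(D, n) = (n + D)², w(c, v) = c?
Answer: -91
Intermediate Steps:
z(D, n) = (D + n)²
s(V, L) = -21 (s(V, L) = -3 - 18 = -21)
s(z(3, 3), -10) - w(70, -62) = -21 - 1*70 = -21 - 70 = -91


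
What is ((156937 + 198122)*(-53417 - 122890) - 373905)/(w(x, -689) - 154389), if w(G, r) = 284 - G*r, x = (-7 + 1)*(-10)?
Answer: 62599761018/112765 ≈ 5.5514e+5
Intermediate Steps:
x = 60 (x = -6*(-10) = 60)
w(G, r) = 284 - G*r
((156937 + 198122)*(-53417 - 122890) - 373905)/(w(x, -689) - 154389) = ((156937 + 198122)*(-53417 - 122890) - 373905)/((284 - 1*60*(-689)) - 154389) = (355059*(-176307) - 373905)/((284 + 41340) - 154389) = (-62599387113 - 373905)/(41624 - 154389) = -62599761018/(-112765) = -62599761018*(-1/112765) = 62599761018/112765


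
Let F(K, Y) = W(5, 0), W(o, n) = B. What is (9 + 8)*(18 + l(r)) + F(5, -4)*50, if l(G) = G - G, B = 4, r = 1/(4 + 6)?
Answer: 506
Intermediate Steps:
r = 1/10 ≈ 0.10000
l(G) = 0
W(o, n) = 4
F(K, Y) = 4
(9 + 8)*(18 + l(r)) + F(5, -4)*50 = (9 + 8)*(18 + 0) + 4*50 = 17*18 + 200 = 306 + 200 = 506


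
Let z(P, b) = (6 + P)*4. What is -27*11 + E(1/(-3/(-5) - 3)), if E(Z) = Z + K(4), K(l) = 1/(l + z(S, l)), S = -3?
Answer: -14273/48 ≈ -297.35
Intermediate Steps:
z(P, b) = 24 + 4*P
K(l) = 1/(12 + l) (K(l) = 1/(l + (24 + 4*(-3))) = 1/(l + (24 - 12)) = 1/(l + 12) = 1/(12 + l))
E(Z) = 1/16 + Z (E(Z) = Z + 1/(12 + 4) = Z + 1/16 = 1/16 + Z)
-27*11 + E(1/(-3/(-5) - 3)) = -27*11 + (1/16 + 1/(-3/(-5) - 3)) = -297 + (1/16 + 1/(-3*(-⅕) - 3)) = -297 + (1/16 + 1/(⅗ - 3)) = -297 + (1/16 + 1/(-12/5)) = -297 + (1/16 - 5/12) = -297 - 17/48 = -14273/48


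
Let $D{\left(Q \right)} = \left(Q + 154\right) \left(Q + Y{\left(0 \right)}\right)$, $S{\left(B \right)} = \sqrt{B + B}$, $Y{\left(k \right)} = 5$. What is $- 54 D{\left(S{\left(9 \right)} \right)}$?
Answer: $-42552 - 25758 \sqrt{2} \approx -78979.0$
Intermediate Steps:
$S{\left(B \right)} = \sqrt{2} \sqrt{B}$ ($S{\left(B \right)} = \sqrt{2 B} = \sqrt{2} \sqrt{B}$)
$D{\left(Q \right)} = \left(5 + Q\right) \left(154 + Q\right)$ ($D{\left(Q \right)} = \left(Q + 154\right) \left(Q + 5\right) = \left(154 + Q\right) \left(5 + Q\right) = \left(5 + Q\right) \left(154 + Q\right)$)
$- 54 D{\left(S{\left(9 \right)} \right)} = - 54 \left(770 + \left(\sqrt{2} \sqrt{9}\right)^{2} + 159 \sqrt{2} \sqrt{9}\right) = - 54 \left(770 + \left(\sqrt{2} \cdot 3\right)^{2} + 159 \sqrt{2} \cdot 3\right) = - 54 \left(770 + \left(3 \sqrt{2}\right)^{2} + 159 \cdot 3 \sqrt{2}\right) = - 54 \left(770 + 18 + 477 \sqrt{2}\right) = - 54 \left(788 + 477 \sqrt{2}\right) = -42552 - 25758 \sqrt{2}$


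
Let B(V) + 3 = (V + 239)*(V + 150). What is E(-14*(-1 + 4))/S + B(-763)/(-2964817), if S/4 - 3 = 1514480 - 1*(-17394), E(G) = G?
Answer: -984167619743/9083469943018 ≈ -0.10835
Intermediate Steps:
S = 6127508 (S = 12 + 4*(1514480 - 1*(-17394)) = 12 + 4*(1514480 + 17394) = 12 + 4*1531874 = 12 + 6127496 = 6127508)
B(V) = -3 + (150 + V)*(239 + V) (B(V) = -3 + (V + 239)*(V + 150) = -3 + (239 + V)*(150 + V) = -3 + (150 + V)*(239 + V))
E(-14*(-1 + 4))/S + B(-763)/(-2964817) = -14*(-1 + 4)/6127508 + (35847 + (-763)² + 389*(-763))/(-2964817) = -14*3*(1/6127508) + (35847 + 582169 - 296807)*(-1/2964817) = -42*1/6127508 + 321209*(-1/2964817) = -21/3063754 - 321209/2964817 = -984167619743/9083469943018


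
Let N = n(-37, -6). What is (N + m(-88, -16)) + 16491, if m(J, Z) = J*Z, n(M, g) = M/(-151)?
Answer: 2702786/151 ≈ 17899.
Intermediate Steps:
n(M, g) = -M/151 (n(M, g) = M*(-1/151) = -M/151)
N = 37/151 (N = -1/151*(-37) = 37/151 ≈ 0.24503)
(N + m(-88, -16)) + 16491 = (37/151 - 88*(-16)) + 16491 = (37/151 + 1408) + 16491 = 212645/151 + 16491 = 2702786/151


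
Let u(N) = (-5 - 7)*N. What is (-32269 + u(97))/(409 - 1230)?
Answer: 33433/821 ≈ 40.722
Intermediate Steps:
u(N) = -12*N
(-32269 + u(97))/(409 - 1230) = (-32269 - 12*97)/(409 - 1230) = (-32269 - 1164)/(-821) = -33433*(-1/821) = 33433/821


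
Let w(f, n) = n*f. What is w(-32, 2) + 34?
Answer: -30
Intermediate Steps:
w(f, n) = f*n
w(-32, 2) + 34 = -32*2 + 34 = -64 + 34 = -30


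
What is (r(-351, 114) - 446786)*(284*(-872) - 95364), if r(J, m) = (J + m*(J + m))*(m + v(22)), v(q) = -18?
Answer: 1054490920520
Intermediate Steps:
r(J, m) = (-18 + m)*(J + m*(J + m)) (r(J, m) = (J + m*(J + m))*(m - 18) = (J + m*(J + m))*(-18 + m) = (-18 + m)*(J + m*(J + m)))
(r(-351, 114) - 446786)*(284*(-872) - 95364) = ((114³ - 18*(-351) - 18*114² - 351*114² - 17*(-351)*114) - 446786)*(284*(-872) - 95364) = ((1481544 + 6318 - 18*12996 - 351*12996 + 680238) - 446786)*(-247648 - 95364) = ((1481544 + 6318 - 233928 - 4561596 + 680238) - 446786)*(-343012) = (-2627424 - 446786)*(-343012) = -3074210*(-343012) = 1054490920520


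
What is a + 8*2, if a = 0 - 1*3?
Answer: 13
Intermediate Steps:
a = -3 (a = 0 - 3 = -3)
a + 8*2 = -3 + 8*2 = -3 + 16 = 13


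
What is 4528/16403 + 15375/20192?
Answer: 343625501/331209376 ≈ 1.0375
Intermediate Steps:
4528/16403 + 15375/20192 = 343625501/331209376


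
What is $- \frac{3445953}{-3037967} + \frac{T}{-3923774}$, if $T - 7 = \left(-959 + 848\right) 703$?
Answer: $\frac{6879090599882}{5960147963729} \approx 1.1542$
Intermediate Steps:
$T = -78026$ ($T = 7 + \left(-959 + 848\right) 703 = 7 - 78033 = -78026$)
$- \frac{3445953}{-3037967} + \frac{T}{-3923774} = - \frac{3445953}{-3037967} - \frac{78026}{-3923774} = \left(-3445953\right) \left(- \frac{1}{3037967}\right) - - \frac{39013}{1961887} = \frac{3445953}{3037967} + \frac{39013}{1961887} = \frac{6879090599882}{5960147963729}$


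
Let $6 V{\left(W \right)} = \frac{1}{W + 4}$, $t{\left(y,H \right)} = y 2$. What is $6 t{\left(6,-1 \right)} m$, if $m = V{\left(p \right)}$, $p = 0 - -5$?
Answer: $\frac{4}{3} \approx 1.3333$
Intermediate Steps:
$p = 5$ ($p = 0 + 5 = 5$)
$t{\left(y,H \right)} = 2 y$
$V{\left(W \right)} = \frac{1}{6 \left(4 + W\right)}$ ($V{\left(W \right)} = \frac{1}{6 \left(W + 4\right)} = \frac{1}{6 \left(4 + W\right)}$)
$m = \frac{1}{54}$ ($m = \frac{1}{6 \left(4 + 5\right)} = \frac{1}{6 \cdot 9} = \frac{1}{6} \cdot \frac{1}{9} = \frac{1}{54} \approx 0.018519$)
$6 t{\left(6,-1 \right)} m = 6 \cdot 2 \cdot 6 \cdot \frac{1}{54} = 6 \cdot 12 \cdot \frac{1}{54} = 72 \cdot \frac{1}{54} = \frac{4}{3}$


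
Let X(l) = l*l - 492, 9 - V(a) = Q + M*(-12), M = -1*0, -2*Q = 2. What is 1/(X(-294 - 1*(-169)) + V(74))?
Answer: 1/15143 ≈ 6.6037e-5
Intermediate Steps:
Q = -1 (Q = -1/2*2 = -1)
M = 0
V(a) = 10 (V(a) = 9 - (-1 + 0*(-12)) = 9 - (-1 + 0) = 9 - 1*(-1) = 9 + 1 = 10)
X(l) = -492 + l**2 (X(l) = l**2 - 492 = -492 + l**2)
1/(X(-294 - 1*(-169)) + V(74)) = 1/((-492 + (-294 - 1*(-169))**2) + 10) = 1/((-492 + (-294 + 169)**2) + 10) = 1/((-492 + (-125)**2) + 10) = 1/((-492 + 15625) + 10) = 1/(15133 + 10) = 1/15143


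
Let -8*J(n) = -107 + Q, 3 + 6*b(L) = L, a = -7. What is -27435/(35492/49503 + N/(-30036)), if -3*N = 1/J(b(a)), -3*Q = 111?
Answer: -734262053093640/19188695317 ≈ -38265.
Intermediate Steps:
Q = -37 (Q = -⅓*111 = -37)
b(L) = -½ + L/6
J(n) = 18 (J(n) = -(-107 - 37)/8 = -⅛*(-144) = 18)
N = -1/54 (N = -⅓/18 = -⅓*1/18 = -1/54 ≈ -0.018519)
-27435/(35492/49503 + N/(-30036)) = -27435/(35492/49503 - 1/54/(-30036)) = -27435/(35492*(1/49503) - 1/54*(-1/30036)) = -27435/(35492/49503 + 1/1621944) = -27435/19188695317/26763697944 = -27435*26763697944/19188695317 = -734262053093640/19188695317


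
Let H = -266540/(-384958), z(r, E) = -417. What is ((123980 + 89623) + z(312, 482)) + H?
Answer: 41033961364/192479 ≈ 2.1319e+5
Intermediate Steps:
H = 133270/192479 (H = -266540*(-1/384958) = 133270/192479 ≈ 0.69239)
((123980 + 89623) + z(312, 482)) + H = ((123980 + 89623) - 417) + 133270/192479 = (213603 - 417) + 133270/192479 = 213186 + 133270/192479 = 41033961364/192479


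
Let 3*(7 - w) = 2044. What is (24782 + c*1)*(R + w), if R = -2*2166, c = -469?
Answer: -365156947/3 ≈ -1.2172e+8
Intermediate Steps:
R = -4332
w = -2023/3 (w = 7 - ⅓*2044 = 7 - 2044/3 = -2023/3 ≈ -674.33)
(24782 + c*1)*(R + w) = (24782 - 469*1)*(-4332 - 2023/3) = (24782 - 469)*(-15019/3) = 24313*(-15019/3) = -365156947/3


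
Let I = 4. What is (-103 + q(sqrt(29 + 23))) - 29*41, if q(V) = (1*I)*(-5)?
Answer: -1312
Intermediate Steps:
q(V) = -20 (q(V) = (1*4)*(-5) = 4*(-5) = -20)
(-103 + q(sqrt(29 + 23))) - 29*41 = (-103 - 20) - 29*41 = -123 - 1189 = -1312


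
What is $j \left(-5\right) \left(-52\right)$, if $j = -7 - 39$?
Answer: $-11960$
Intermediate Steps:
$j = -46$ ($j = -7 - 39 = -46$)
$j \left(-5\right) \left(-52\right) = \left(-46\right) \left(-5\right) \left(-52\right) = 230 \left(-52\right) = -11960$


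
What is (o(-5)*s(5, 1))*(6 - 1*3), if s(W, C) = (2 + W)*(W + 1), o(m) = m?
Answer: -630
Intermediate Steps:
s(W, C) = (1 + W)*(2 + W) (s(W, C) = (2 + W)*(1 + W) = (1 + W)*(2 + W))
(o(-5)*s(5, 1))*(6 - 1*3) = (-5*(2 + 5² + 3*5))*(6 - 1*3) = (-5*(2 + 25 + 15))*(6 - 3) = -5*42*3 = -210*3 = -630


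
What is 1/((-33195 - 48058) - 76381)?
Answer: -1/157634 ≈ -6.3438e-6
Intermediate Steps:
1/((-33195 - 48058) - 76381) = 1/(-81253 - 76381) = 1/(-157634) = -1/157634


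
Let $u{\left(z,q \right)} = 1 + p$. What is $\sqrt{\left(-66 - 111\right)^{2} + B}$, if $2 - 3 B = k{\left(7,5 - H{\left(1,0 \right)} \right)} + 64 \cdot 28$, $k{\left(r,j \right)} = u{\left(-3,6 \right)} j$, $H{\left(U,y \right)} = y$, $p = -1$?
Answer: $\frac{\sqrt{276591}}{3} \approx 175.31$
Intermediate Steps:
$u{\left(z,q \right)} = 0$ ($u{\left(z,q \right)} = 1 - 1 = 0$)
$k{\left(r,j \right)} = 0$ ($k{\left(r,j \right)} = 0 j = 0$)
$B = - \frac{1790}{3}$ ($B = \frac{2}{3} - \frac{0 + 64 \cdot 28}{3} = \frac{2}{3} - \frac{0 + 1792}{3} = \frac{2}{3} - \frac{1792}{3} = - \frac{1790}{3} \approx -596.67$)
$\sqrt{\left(-66 - 111\right)^{2} + B} = \sqrt{\left(-66 - 111\right)^{2} - \frac{1790}{3}} = \sqrt{\left(-177\right)^{2} - \frac{1790}{3}} = \sqrt{31329 - \frac{1790}{3}} = \sqrt{\frac{92197}{3}} = \frac{\sqrt{276591}}{3}$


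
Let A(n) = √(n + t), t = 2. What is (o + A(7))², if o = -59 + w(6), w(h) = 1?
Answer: 3025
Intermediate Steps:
A(n) = √(2 + n) (A(n) = √(n + 2) = √(2 + n))
o = -58 (o = -59 + 1 = -58)
(o + A(7))² = (-58 + √(2 + 7))² = (-58 + √9)² = (-58 + 3)² = (-55)² = 3025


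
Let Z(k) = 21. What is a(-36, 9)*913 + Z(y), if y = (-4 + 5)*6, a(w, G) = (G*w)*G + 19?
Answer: -2644940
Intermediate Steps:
a(w, G) = 19 + w*G² (a(w, G) = w*G² + 19 = 19 + w*G²)
y = 6 (y = 1*6 = 6)
a(-36, 9)*913 + Z(y) = (19 - 36*9²)*913 + 21 = (19 - 36*81)*913 + 21 = (19 - 2916)*913 + 21 = -2897*913 + 21 = -2644961 + 21 = -2644940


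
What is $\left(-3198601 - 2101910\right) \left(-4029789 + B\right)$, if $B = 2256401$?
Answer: $9399862601268$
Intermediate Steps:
$\left(-3198601 - 2101910\right) \left(-4029789 + B\right) = \left(-3198601 - 2101910\right) \left(-4029789 + 2256401\right) = \left(-5300511\right) \left(-1773388\right) = 9399862601268$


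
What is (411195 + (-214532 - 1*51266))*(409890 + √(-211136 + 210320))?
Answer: 59596776330 + 581588*I*√51 ≈ 5.9597e+10 + 4.1534e+6*I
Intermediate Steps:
(411195 + (-214532 - 1*51266))*(409890 + √(-211136 + 210320)) = (411195 + (-214532 - 51266))*(409890 + √(-816)) = (411195 - 265798)*(409890 + 4*I*√51) = 145397*(409890 + 4*I*√51) = 59596776330 + 581588*I*√51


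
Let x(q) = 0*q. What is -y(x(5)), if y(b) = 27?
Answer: -27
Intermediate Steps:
x(q) = 0
-y(x(5)) = -1*27 = -27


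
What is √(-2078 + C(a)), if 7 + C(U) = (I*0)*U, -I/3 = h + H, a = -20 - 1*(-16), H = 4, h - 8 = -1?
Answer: I*√2085 ≈ 45.662*I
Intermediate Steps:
h = 7 (h = 8 - 1 = 7)
a = -4 (a = -20 + 16 = -4)
I = -33 (I = -3*(7 + 4) = -3*11 = -33)
C(U) = -7 (C(U) = -7 + (-33*0)*U = -7 + 0*U = -7 + 0 = -7)
√(-2078 + C(a)) = √(-2078 - 7) = √(-2085) = I*√2085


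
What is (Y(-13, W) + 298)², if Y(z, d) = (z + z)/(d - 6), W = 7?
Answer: 73984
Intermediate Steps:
Y(z, d) = 2*z/(-6 + d) (Y(z, d) = (2*z)/(-6 + d) = 2*z/(-6 + d))
(Y(-13, W) + 298)² = (2*(-13)/(-6 + 7) + 298)² = (2*(-13)/1 + 298)² = (2*(-13)*1 + 298)² = (-26 + 298)² = 272² = 73984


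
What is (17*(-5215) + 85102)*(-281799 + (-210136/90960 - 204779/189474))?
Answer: 59916642428370684/59842205 ≈ 1.0012e+9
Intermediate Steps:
(17*(-5215) + 85102)*(-281799 + (-210136/90960 - 204779/189474)) = (-88655 + 85102)*(-281799 + (-210136*1/90960 - 204779*1/189474)) = -3553*(-281799 + (-26267/11370 - 204779/189474)) = -3553*(-281799 - 202923633/59842205) = -3553*(-16863676450428/59842205) = 59916642428370684/59842205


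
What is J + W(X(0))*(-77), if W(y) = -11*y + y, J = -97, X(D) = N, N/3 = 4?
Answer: 9143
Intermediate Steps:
N = 12 (N = 3*4 = 12)
X(D) = 12
W(y) = -10*y
J + W(X(0))*(-77) = -97 - 10*12*(-77) = -97 - 120*(-77) = -97 + 9240 = 9143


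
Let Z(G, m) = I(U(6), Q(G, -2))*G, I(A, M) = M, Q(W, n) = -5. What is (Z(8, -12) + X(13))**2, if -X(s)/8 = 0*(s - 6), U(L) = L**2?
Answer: 1600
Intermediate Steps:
X(s) = 0 (X(s) = -0*(s - 6) = -0*(-6 + s) = -8*0 = 0)
Z(G, m) = -5*G
(Z(8, -12) + X(13))**2 = (-5*8 + 0)**2 = (-40 + 0)**2 = (-40)**2 = 1600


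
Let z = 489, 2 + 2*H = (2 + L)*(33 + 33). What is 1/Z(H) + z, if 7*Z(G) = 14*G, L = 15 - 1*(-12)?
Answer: 934969/1912 ≈ 489.00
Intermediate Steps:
L = 27 (L = 15 + 12 = 27)
H = 956 (H = -1 + ((2 + 27)*(33 + 33))/2 = -1 + (29*66)/2 = -1 + (½)*1914 = -1 + 957 = 956)
Z(G) = 2*G (Z(G) = (14*G)/7 = 2*G)
1/Z(H) + z = 1/(2*956) + 489 = 1/1912 + 489 = 934969/1912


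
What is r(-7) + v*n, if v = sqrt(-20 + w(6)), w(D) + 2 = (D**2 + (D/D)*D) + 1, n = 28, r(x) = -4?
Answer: -4 + 28*sqrt(21) ≈ 124.31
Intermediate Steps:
w(D) = -1 + D + D**2 (w(D) = -2 + ((D**2 + (D/D)*D) + 1) = -2 + ((D**2 + 1*D) + 1) = -2 + ((D**2 + D) + 1) = -2 + ((D + D**2) + 1) = -2 + (1 + D + D**2) = -1 + D + D**2)
v = sqrt(21) (v = sqrt(-20 + (-1 + 6 + 6**2)) = sqrt(-20 + (-1 + 6 + 36)) = sqrt(-20 + 41) = sqrt(21) ≈ 4.5826)
r(-7) + v*n = -4 + sqrt(21)*28 = -4 + 28*sqrt(21)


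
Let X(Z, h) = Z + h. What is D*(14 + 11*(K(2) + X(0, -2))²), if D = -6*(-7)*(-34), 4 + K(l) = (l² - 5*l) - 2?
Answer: -3098760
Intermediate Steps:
K(l) = -6 + l² - 5*l (K(l) = -4 + ((l² - 5*l) - 2) = -4 + (-2 + l² - 5*l) = -6 + l² - 5*l)
D = -1428 (D = 42*(-34) = -1428)
D*(14 + 11*(K(2) + X(0, -2))²) = -1428*(14 + 11*((-6 + 2² - 5*2) + (0 - 2))²) = -1428*(14 + 11*((-6 + 4 - 10) - 2)²) = -1428*(14 + 11*(-12 - 2)²) = -1428*(14 + 11*(-14)²) = -1428*(14 + 11*196) = -1428*(14 + 2156) = -1428*2170 = -3098760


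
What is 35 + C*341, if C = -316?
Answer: -107721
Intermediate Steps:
35 + C*341 = 35 - 316*341 = 35 - 107756 = -107721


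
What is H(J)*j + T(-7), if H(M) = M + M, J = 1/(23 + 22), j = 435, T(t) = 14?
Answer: 100/3 ≈ 33.333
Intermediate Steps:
J = 1/45 ≈ 0.022222
H(M) = 2*M
H(J)*j + T(-7) = (2*(1/45))*435 + 14 = (2/45)*435 + 14 = 58/3 + 14 = 100/3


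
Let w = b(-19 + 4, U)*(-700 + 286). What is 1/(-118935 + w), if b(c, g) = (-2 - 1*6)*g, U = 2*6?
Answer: -1/79191 ≈ -1.2628e-5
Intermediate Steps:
U = 12
b(c, g) = -8*g (b(c, g) = (-2 - 6)*g = -8*g)
w = 39744 (w = (-8*12)*(-700 + 286) = -96*(-414) = 39744)
1/(-118935 + w) = 1/(-118935 + 39744) = 1/(-79191) = -1/79191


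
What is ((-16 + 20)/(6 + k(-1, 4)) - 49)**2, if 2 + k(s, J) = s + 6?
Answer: 190969/81 ≈ 2357.6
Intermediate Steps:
k(s, J) = 4 + s (k(s, J) = -2 + (s + 6) = -2 + (6 + s) = 4 + s)
((-16 + 20)/(6 + k(-1, 4)) - 49)**2 = ((-16 + 20)/(6 + (4 - 1)) - 49)**2 = (4/(6 + 3) - 49)**2 = (4/9 - 49)**2 = (-437/9)**2 = 190969/81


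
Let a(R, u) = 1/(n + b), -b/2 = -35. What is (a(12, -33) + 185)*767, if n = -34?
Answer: 5108987/36 ≈ 1.4192e+5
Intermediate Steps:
b = 70 (b = -2*(-35) = 70)
a(R, u) = 1/36 (a(R, u) = 1/(-34 + 70) = 1/36)
(a(12, -33) + 185)*767 = (1/36 + 185)*767 = (6661/36)*767 = 5108987/36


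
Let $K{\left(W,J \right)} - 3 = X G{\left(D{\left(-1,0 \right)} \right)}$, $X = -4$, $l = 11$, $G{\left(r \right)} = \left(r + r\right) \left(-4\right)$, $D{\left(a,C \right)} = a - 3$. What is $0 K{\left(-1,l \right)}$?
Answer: $0$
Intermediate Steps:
$D{\left(a,C \right)} = -3 + a$ ($D{\left(a,C \right)} = a - 3 = -3 + a$)
$G{\left(r \right)} = - 8 r$ ($G{\left(r \right)} = 2 r \left(-4\right) = - 8 r$)
$K{\left(W,J \right)} = -125$ ($K{\left(W,J \right)} = 3 - 4 \left(- 8 \left(-3 - 1\right)\right) = 3 - 4 \left(\left(-8\right) \left(-4\right)\right) = 3 - 128 = -125$)
$0 K{\left(-1,l \right)} = 0 \left(-125\right) = 0$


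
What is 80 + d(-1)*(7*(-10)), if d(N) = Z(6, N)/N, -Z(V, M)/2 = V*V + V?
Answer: -5800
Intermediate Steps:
Z(V, M) = -2*V - 2*V² (Z(V, M) = -2*(V*V + V) = -2*(V² + V) = -2*(V + V²) = -2*V - 2*V²)
d(N) = -84/N (d(N) = (-2*6*(1 + 6))/N = (-2*6*7)/N = -84/N)
80 + d(-1)*(7*(-10)) = 80 + (-84/(-1))*(7*(-10)) = 80 - 84*(-1)*(-70) = 80 + 84*(-70) = 80 - 5880 = -5800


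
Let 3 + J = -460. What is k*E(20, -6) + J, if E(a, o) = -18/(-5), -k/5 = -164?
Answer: 2489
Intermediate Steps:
k = 820 (k = -5*(-164) = 820)
E(a, o) = 18/5 (E(a, o) = -18*(-⅕) = 18/5)
J = -463 (J = -3 - 460 = -463)
k*E(20, -6) + J = 820*(18/5) - 463 = 2952 - 463 = 2489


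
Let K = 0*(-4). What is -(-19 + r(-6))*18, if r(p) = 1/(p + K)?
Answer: 345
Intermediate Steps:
K = 0
r(p) = 1/p (r(p) = 1/(p + 0) = 1/p)
-(-19 + r(-6))*18 = -(-19 + 1/(-6))*18 = -(-19 - ⅙)*18 = -(-115)*18/6 = -1*(-345) = 345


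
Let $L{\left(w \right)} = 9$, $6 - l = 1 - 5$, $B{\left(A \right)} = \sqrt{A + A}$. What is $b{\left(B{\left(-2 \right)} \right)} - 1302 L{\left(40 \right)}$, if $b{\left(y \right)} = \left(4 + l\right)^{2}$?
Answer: $-11522$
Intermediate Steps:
$B{\left(A \right)} = \sqrt{2} \sqrt{A}$ ($B{\left(A \right)} = \sqrt{2 A} = \sqrt{2} \sqrt{A}$)
$l = 10$ ($l = 6 - \left(1 - 5\right) = 6 - -4 = 6 + 4 = 10$)
$b{\left(y \right)} = 196$ ($b{\left(y \right)} = \left(4 + 10\right)^{2} = 14^{2} = 196$)
$b{\left(B{\left(-2 \right)} \right)} - 1302 L{\left(40 \right)} = 196 - 11718 = -11522$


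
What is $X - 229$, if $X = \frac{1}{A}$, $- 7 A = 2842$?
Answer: $- \frac{92975}{406} \approx -229.0$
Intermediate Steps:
$A = -406$ ($A = \left(- \frac{1}{7}\right) 2842 = -406$)
$X = - \frac{1}{406}$ ($X = \frac{1}{-406} = - \frac{1}{406} \approx -0.0024631$)
$X - 229 = - \frac{1}{406} - 229 = - \frac{92975}{406}$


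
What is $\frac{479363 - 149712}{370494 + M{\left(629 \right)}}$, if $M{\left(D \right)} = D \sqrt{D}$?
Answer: $\frac{122133717594}{137016945847} - \frac{207350479 \sqrt{629}}{137016945847} \approx 0.85342$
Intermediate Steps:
$M{\left(D \right)} = D^{\frac{3}{2}}$
$\frac{479363 - 149712}{370494 + M{\left(629 \right)}} = \frac{479363 - 149712}{370494 + 629^{\frac{3}{2}}} = \frac{329651}{370494 + 629 \sqrt{629}}$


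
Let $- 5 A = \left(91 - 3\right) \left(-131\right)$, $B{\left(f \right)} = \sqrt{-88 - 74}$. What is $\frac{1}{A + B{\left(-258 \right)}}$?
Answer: $\frac{28820}{66449417} - \frac{225 i \sqrt{2}}{132898834} \approx 0.00043371 - 2.3943 \cdot 10^{-6} i$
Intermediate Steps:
$B{\left(f \right)} = 9 i \sqrt{2}$ ($B{\left(f \right)} = \sqrt{-162} = 9 i \sqrt{2}$)
$A = \frac{11528}{5}$ ($A = - \frac{\left(91 - 3\right) \left(-131\right)}{5} = - \frac{88 \left(-131\right)}{5} = \left(- \frac{1}{5}\right) \left(-11528\right) = \frac{11528}{5} \approx 2305.6$)
$\frac{1}{A + B{\left(-258 \right)}} = \frac{1}{\frac{11528}{5} + 9 i \sqrt{2}}$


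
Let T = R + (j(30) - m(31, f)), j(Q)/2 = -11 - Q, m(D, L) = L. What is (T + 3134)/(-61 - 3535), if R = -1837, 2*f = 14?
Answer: -302/899 ≈ -0.33593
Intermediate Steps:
f = 7 (f = (½)*14 = 7)
j(Q) = -22 - 2*Q (j(Q) = 2*(-11 - Q) = -22 - 2*Q)
T = -1926 (T = -1837 + ((-22 - 2*30) - 1*7) = -1837 + ((-22 - 60) - 7) = -1837 + (-82 - 7) = -1837 - 89 = -1926)
(T + 3134)/(-61 - 3535) = (-1926 + 3134)/(-61 - 3535) = 1208/(-3596) = 1208*(-1/3596) = -302/899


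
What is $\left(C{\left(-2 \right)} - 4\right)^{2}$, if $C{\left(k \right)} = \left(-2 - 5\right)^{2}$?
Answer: $2025$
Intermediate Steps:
$C{\left(k \right)} = 49$ ($C{\left(k \right)} = \left(-7\right)^{2} = 49$)
$\left(C{\left(-2 \right)} - 4\right)^{2} = \left(49 - 4\right)^{2} = 45^{2} = 2025$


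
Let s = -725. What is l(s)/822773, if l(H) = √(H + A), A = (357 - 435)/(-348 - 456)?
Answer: 3*I*√1446262/110251582 ≈ 3.2724e-5*I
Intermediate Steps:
A = 13/134 (A = -78/(-804) = -78*(-1/804) = 13/134 ≈ 0.097015)
l(H) = √(13/134 + H) (l(H) = √(H + 13/134) = √(13/134 + H))
l(s)/822773 = (√(1742 + 17956*(-725))/134)/822773 = (√(1742 - 13018100)/134)*(1/822773) = (√(-13016358)/134)*(1/822773) = ((3*I*√1446262)/134)*(1/822773) = (3*I*√1446262/134)*(1/822773) = 3*I*√1446262/110251582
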